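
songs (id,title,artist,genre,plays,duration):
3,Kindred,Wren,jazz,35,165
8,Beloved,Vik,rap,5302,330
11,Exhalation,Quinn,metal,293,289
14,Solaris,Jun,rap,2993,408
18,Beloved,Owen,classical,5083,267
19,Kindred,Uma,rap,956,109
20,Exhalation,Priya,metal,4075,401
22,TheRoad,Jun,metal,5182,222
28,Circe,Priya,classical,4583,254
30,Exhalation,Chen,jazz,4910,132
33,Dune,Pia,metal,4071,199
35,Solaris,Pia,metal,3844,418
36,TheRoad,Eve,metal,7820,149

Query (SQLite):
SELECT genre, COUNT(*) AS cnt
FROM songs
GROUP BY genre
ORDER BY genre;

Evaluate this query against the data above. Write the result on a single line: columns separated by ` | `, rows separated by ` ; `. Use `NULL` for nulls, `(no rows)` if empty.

classical | 2 ; jazz | 2 ; metal | 6 ; rap | 3

Partition songs by genre; compute COUNT(*) within each group.
  classical: ids {18, 28} → COUNT(*)=2
  jazz: ids {3, 30} → COUNT(*)=2
  metal: ids {11, 20, 22, 33, 35, 36} → COUNT(*)=6
  rap: ids {8, 14, 19} → COUNT(*)=3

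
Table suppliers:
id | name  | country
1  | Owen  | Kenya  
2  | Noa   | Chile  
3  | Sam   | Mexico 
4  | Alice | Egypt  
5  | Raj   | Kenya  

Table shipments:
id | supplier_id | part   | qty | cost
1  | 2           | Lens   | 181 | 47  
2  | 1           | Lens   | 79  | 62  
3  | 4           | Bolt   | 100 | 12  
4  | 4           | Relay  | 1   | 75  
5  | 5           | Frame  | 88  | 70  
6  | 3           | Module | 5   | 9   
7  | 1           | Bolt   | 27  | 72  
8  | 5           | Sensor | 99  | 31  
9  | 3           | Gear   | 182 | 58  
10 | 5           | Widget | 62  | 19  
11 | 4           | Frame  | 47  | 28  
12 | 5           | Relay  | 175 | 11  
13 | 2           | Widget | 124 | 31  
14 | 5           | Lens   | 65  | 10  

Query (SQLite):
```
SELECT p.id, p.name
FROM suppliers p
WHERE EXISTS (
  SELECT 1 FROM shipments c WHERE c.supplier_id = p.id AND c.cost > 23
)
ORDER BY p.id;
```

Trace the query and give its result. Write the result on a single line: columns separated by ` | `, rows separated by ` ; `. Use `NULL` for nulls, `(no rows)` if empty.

1 | Owen ; 2 | Noa ; 3 | Sam ; 4 | Alice ; 5 | Raj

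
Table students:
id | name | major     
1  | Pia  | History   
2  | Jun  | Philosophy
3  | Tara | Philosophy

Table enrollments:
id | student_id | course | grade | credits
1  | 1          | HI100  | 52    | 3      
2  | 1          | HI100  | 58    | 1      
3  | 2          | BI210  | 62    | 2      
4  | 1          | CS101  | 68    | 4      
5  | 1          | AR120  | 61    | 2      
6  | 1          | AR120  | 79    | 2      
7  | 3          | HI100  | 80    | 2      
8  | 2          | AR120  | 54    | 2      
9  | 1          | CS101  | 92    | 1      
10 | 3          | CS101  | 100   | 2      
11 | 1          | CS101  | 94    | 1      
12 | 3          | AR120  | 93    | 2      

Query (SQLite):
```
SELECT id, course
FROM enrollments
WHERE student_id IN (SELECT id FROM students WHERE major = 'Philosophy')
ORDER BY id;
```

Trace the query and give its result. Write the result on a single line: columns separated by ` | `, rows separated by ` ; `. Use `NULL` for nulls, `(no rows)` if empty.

Inner query: students.id where major = 'Philosophy'.
Outer: keep enrollments rows whose student_id is in that set.
Inner query → {2, 3}

3 | BI210 ; 7 | HI100 ; 8 | AR120 ; 10 | CS101 ; 12 | AR120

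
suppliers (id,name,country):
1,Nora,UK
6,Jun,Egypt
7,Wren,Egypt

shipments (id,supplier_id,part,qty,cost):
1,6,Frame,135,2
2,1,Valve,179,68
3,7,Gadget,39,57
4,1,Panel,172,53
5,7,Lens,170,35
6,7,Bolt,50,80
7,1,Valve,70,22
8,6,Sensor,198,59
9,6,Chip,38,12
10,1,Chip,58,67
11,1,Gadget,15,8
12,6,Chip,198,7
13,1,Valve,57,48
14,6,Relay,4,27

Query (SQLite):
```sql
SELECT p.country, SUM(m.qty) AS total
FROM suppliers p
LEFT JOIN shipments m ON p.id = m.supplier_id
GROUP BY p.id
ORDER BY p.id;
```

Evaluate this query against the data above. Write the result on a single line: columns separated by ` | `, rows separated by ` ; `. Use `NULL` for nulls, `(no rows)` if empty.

UK | 551 ; Egypt | 573 ; Egypt | 259

LEFT JOIN keeps every suppliers row; unmatched ones get NULL for shipments columns.
Group by suppliers.id and compute SUM(m.qty). SUM over an all-NULL group is NULL.
  1: ids {2, 4, 7, 10, 11, 13} → SUM(m.qty)=551
  6: ids {1, 8, 9, 12, 14} → SUM(m.qty)=573
  7: ids {3, 5, 6} → SUM(m.qty)=259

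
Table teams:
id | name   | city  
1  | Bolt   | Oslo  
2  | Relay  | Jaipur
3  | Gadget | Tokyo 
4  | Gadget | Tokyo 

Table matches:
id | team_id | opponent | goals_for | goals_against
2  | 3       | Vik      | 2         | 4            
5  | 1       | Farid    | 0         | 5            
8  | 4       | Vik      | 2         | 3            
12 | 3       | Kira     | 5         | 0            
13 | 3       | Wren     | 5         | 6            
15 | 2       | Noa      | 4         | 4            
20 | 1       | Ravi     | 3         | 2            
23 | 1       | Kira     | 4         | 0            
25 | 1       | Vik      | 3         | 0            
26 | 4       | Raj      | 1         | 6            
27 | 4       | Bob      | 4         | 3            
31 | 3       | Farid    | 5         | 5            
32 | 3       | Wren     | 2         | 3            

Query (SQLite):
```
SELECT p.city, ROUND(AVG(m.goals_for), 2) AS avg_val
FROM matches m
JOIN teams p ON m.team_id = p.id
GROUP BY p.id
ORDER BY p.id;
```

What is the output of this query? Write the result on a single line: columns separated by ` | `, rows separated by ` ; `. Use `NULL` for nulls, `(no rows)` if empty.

Join each matches row to its teams via team_id.
Group joined rows by teams.id; compute ROUND(AVG(m.goals_for), 2) per group.
  1: ids {5, 20, 23, 25} → ROUND(AVG(m.goals_for), 2)=2.5
  2: ids {15} → ROUND(AVG(m.goals_for), 2)=4
  3: ids {2, 12, 13, 31, 32} → ROUND(AVG(m.goals_for), 2)=3.8
  4: ids {8, 26, 27} → ROUND(AVG(m.goals_for), 2)=2.33

Oslo | 2.5 ; Jaipur | 4 ; Tokyo | 3.8 ; Tokyo | 2.33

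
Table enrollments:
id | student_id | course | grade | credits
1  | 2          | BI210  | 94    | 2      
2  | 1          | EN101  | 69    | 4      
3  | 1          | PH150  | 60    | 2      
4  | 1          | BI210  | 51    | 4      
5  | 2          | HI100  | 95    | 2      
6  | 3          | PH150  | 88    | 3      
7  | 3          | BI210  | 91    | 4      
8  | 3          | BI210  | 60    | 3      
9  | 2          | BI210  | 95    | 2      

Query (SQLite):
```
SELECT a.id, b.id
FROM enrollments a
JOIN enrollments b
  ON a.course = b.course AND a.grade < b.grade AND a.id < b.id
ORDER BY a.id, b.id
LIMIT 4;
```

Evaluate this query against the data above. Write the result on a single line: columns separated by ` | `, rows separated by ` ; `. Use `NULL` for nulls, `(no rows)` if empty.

Pairs (a,b) with same course, a.grade < b.grade, a.id < b.id.
course groups: BI210:{1,4,7,8,9} EN101:{2} HI100:{5} PH150:{3,6}
Ordered by (a.id, b.id); first 4.

1 | 9 ; 3 | 6 ; 4 | 7 ; 4 | 8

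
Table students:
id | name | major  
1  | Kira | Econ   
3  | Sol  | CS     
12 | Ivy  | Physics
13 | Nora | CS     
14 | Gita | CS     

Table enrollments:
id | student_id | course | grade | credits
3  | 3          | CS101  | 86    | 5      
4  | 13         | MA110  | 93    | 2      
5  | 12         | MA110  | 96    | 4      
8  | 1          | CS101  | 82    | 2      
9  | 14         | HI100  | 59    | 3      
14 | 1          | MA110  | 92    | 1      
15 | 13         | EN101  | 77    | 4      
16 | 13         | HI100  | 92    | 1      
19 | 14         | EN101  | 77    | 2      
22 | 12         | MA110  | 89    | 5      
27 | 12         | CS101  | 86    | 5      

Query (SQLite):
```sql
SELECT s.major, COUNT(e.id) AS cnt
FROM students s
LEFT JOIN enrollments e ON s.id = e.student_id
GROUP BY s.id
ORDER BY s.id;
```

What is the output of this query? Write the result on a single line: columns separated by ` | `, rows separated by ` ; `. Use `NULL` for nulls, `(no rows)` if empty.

Econ | 2 ; CS | 1 ; Physics | 3 ; CS | 3 ; CS | 2

LEFT JOIN keeps every students row; unmatched ones get NULL for enrollments columns.
Group by students.id and compute COUNT(e.id). COUNT(col) of an all-NULL group is 0.
  1: ids {8, 14} → COUNT(e.id)=2
  3: ids {3} → COUNT(e.id)=1
  12: ids {5, 22, 27} → COUNT(e.id)=3
  13: ids {4, 15, 16} → COUNT(e.id)=3
  14: ids {9, 19} → COUNT(e.id)=2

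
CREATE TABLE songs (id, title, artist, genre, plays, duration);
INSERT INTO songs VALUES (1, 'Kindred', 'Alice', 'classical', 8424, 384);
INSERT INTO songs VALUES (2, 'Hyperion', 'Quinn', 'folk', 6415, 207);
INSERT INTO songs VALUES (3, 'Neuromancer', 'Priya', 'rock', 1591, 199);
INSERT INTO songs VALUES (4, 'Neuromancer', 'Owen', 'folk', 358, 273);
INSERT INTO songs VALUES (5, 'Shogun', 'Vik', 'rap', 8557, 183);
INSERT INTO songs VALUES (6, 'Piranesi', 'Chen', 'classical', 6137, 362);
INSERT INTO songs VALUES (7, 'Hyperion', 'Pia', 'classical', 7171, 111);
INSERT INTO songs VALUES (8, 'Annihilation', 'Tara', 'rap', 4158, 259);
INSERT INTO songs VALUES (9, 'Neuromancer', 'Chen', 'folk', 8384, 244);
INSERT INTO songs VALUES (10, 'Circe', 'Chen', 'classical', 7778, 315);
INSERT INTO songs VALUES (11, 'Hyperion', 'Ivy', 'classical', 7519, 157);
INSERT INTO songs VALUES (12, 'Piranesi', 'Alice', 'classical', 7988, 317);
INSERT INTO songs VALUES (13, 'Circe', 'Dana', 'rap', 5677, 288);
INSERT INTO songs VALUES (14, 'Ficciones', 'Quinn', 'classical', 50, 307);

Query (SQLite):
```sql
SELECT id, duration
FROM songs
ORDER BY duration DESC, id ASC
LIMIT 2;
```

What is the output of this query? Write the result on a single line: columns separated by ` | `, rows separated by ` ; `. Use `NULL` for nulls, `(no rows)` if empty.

1 | 384 ; 6 | 362

Sort by duration desc, tiebreak id asc: (384, id=1), (362, id=6), (317, id=12), (315, id=10), (307, id=14) …. Take first 2.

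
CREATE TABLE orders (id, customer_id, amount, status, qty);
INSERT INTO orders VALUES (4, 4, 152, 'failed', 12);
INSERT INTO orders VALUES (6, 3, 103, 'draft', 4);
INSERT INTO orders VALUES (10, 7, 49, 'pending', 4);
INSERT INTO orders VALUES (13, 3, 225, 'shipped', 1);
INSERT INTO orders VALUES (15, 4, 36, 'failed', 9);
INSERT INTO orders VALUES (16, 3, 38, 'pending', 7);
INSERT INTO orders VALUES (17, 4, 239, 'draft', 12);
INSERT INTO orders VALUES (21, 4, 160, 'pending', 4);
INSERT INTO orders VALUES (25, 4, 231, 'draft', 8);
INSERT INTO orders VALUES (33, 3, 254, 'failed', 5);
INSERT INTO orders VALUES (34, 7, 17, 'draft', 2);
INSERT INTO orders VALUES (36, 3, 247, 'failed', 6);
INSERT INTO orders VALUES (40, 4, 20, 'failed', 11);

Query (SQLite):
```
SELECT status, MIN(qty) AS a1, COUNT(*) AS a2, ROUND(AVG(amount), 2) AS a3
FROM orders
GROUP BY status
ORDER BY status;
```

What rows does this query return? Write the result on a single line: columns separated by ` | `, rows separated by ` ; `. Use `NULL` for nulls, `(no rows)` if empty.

draft | 2 | 4 | 147.5 ; failed | 5 | 5 | 141.8 ; pending | 4 | 3 | 82.33 ; shipped | 1 | 1 | 225

Group orders by status.
Per group compute: MIN(qty), COUNT(*), ROUND(AVG(amount), 2).
  draft: ids {6, 17, 25, 34} → MIN(qty)=2, COUNT(*)=4, ROUND(AVG(amount), 2)=147.5
  failed: ids {4, 15, 33, 36, 40} → MIN(qty)=5, COUNT(*)=5, ROUND(AVG(amount), 2)=141.8
  pending: ids {10, 16, 21} → MIN(qty)=4, COUNT(*)=3, ROUND(AVG(amount), 2)=82.33
  shipped: ids {13} → MIN(qty)=1, COUNT(*)=1, ROUND(AVG(amount), 2)=225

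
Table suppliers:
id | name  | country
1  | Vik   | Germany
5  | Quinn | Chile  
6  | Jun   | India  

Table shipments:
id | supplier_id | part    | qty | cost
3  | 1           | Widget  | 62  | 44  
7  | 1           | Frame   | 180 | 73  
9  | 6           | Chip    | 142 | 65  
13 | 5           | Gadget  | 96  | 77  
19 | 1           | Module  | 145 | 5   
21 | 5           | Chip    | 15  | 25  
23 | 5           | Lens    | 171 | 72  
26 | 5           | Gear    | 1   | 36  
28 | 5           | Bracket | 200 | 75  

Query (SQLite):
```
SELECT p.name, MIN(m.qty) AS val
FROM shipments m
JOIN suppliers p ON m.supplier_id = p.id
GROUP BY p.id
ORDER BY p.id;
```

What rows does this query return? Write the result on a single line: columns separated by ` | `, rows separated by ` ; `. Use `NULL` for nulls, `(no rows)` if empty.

Vik | 62 ; Quinn | 1 ; Jun | 142

Join each shipments row to its suppliers via supplier_id.
Group joined rows by suppliers.id; compute MIN(m.qty) per group.
  1: ids {3, 7, 19} → MIN(m.qty)=62
  5: ids {13, 21, 23, 26, 28} → MIN(m.qty)=1
  6: ids {9} → MIN(m.qty)=142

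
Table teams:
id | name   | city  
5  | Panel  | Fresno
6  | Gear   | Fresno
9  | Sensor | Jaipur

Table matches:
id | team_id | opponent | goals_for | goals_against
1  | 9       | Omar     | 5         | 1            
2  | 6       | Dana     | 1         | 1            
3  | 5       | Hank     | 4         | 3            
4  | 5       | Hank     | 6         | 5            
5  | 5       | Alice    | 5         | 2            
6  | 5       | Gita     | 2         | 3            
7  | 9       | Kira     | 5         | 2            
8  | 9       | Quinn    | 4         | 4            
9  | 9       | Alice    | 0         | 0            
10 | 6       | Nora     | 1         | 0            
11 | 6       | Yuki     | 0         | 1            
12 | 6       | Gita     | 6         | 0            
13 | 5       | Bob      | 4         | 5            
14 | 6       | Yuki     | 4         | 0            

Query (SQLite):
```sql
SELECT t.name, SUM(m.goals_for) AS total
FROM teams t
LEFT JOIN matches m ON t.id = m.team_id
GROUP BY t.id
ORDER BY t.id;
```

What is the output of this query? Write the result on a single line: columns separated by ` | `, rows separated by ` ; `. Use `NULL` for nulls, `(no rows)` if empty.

LEFT JOIN keeps every teams row; unmatched ones get NULL for matches columns.
Group by teams.id and compute SUM(m.goals_for). SUM over an all-NULL group is NULL.
  5: ids {3, 4, 5, 6, 13} → SUM(m.goals_for)=21
  6: ids {2, 10, 11, 12, 14} → SUM(m.goals_for)=12
  9: ids {1, 7, 8, 9} → SUM(m.goals_for)=14

Panel | 21 ; Gear | 12 ; Sensor | 14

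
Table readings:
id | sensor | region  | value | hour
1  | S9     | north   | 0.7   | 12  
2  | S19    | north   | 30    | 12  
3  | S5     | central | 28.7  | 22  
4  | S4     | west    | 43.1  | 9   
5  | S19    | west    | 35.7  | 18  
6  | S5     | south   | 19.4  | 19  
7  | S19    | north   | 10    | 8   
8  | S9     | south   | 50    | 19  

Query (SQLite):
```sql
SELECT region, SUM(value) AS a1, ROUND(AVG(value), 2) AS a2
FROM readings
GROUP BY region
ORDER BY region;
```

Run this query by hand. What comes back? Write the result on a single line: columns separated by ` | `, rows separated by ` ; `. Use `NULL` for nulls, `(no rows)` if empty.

Group readings by region.
Per group compute: SUM(value), ROUND(AVG(value), 2).
  central: ids {3} → SUM(value)=28.7, ROUND(AVG(value), 2)=28.7
  north: ids {1, 2, 7} → SUM(value)=40.7, ROUND(AVG(value), 2)=13.57
  south: ids {6, 8} → SUM(value)=69.4, ROUND(AVG(value), 2)=34.7
  west: ids {4, 5} → SUM(value)=78.8, ROUND(AVG(value), 2)=39.4

central | 28.7 | 28.7 ; north | 40.7 | 13.57 ; south | 69.4 | 34.7 ; west | 78.8 | 39.4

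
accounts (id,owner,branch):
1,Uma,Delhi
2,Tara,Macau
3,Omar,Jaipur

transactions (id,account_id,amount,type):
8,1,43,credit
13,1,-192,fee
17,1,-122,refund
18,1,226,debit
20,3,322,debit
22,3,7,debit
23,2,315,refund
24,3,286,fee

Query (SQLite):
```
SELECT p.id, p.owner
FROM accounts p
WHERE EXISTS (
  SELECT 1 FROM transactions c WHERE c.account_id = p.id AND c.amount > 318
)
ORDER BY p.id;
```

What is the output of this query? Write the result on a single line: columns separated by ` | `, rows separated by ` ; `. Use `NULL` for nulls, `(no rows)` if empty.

For each accounts row, check whether any transactions with matching account_id has amount > 318.
Keep rows where that is true.

3 | Omar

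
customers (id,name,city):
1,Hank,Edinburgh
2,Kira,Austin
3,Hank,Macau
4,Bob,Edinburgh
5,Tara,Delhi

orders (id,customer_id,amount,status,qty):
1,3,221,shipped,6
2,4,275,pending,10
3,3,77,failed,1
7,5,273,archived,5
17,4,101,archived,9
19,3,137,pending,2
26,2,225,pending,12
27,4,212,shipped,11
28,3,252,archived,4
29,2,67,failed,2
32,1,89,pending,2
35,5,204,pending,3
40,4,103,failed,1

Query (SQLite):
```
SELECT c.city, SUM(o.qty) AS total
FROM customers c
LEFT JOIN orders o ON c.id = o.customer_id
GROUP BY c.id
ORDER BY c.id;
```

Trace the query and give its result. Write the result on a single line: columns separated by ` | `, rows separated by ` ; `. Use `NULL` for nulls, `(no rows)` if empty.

LEFT JOIN keeps every customers row; unmatched ones get NULL for orders columns.
Group by customers.id and compute SUM(o.qty). SUM over an all-NULL group is NULL.
  1: ids {32} → SUM(o.qty)=2
  2: ids {26, 29} → SUM(o.qty)=14
  3: ids {1, 3, 19, 28} → SUM(o.qty)=13
  4: ids {2, 17, 27, 40} → SUM(o.qty)=31
  5: ids {7, 35} → SUM(o.qty)=8

Edinburgh | 2 ; Austin | 14 ; Macau | 13 ; Edinburgh | 31 ; Delhi | 8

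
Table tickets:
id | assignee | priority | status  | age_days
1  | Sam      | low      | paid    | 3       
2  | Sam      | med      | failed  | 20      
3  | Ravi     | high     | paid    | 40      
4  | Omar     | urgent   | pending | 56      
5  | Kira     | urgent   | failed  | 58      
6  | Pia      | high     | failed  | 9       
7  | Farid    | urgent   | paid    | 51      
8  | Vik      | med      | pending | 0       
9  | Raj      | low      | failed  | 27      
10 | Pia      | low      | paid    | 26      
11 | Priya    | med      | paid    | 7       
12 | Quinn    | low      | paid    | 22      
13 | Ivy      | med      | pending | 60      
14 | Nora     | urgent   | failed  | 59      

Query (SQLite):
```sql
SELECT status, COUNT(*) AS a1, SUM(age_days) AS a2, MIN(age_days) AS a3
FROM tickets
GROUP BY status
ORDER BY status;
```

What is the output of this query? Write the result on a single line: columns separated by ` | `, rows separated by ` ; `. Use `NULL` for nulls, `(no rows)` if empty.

Group tickets by status.
Per group compute: COUNT(*), SUM(age_days), MIN(age_days).
  failed: ids {2, 5, 6, 9, 14} → COUNT(*)=5, SUM(age_days)=173, MIN(age_days)=9
  paid: ids {1, 3, 7, 10, 11, 12} → COUNT(*)=6, SUM(age_days)=149, MIN(age_days)=3
  pending: ids {4, 8, 13} → COUNT(*)=3, SUM(age_days)=116, MIN(age_days)=0

failed | 5 | 173 | 9 ; paid | 6 | 149 | 3 ; pending | 3 | 116 | 0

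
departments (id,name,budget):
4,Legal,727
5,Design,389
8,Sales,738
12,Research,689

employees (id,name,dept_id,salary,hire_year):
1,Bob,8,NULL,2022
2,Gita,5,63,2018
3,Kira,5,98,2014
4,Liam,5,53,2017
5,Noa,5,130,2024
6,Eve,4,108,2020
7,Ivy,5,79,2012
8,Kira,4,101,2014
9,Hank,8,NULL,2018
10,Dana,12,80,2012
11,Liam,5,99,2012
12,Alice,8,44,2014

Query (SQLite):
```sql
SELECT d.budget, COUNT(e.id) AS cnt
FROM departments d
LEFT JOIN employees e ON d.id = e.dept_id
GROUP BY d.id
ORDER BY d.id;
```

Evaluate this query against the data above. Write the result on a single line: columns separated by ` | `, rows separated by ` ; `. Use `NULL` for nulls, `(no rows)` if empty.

LEFT JOIN keeps every departments row; unmatched ones get NULL for employees columns.
Group by departments.id and compute COUNT(e.id). COUNT(col) of an all-NULL group is 0.
  4: ids {6, 8} → COUNT(e.id)=2
  5: ids {2, 3, 4, 5, 7, 11} → COUNT(e.id)=6
  8: ids {1, 9, 12} → COUNT(e.id)=3
  12: ids {10} → COUNT(e.id)=1

727 | 2 ; 389 | 6 ; 738 | 3 ; 689 | 1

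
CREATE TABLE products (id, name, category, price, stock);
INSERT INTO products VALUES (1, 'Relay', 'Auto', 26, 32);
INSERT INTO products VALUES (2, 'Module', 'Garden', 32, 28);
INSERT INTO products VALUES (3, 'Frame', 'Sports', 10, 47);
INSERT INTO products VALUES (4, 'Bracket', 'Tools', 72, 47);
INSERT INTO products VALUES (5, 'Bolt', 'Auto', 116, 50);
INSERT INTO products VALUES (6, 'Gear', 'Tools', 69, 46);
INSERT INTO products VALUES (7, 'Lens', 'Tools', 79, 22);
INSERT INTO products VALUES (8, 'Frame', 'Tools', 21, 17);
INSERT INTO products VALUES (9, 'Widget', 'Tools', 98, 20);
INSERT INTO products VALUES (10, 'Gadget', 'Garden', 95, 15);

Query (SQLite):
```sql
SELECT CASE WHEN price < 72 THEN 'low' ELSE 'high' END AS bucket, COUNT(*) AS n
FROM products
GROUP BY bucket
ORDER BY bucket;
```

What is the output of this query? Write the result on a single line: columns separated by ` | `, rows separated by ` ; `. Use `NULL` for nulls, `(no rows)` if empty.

high | 5 ; low | 5

Bucket rows by price < 72 → 'low' else 'high'; count each bucket.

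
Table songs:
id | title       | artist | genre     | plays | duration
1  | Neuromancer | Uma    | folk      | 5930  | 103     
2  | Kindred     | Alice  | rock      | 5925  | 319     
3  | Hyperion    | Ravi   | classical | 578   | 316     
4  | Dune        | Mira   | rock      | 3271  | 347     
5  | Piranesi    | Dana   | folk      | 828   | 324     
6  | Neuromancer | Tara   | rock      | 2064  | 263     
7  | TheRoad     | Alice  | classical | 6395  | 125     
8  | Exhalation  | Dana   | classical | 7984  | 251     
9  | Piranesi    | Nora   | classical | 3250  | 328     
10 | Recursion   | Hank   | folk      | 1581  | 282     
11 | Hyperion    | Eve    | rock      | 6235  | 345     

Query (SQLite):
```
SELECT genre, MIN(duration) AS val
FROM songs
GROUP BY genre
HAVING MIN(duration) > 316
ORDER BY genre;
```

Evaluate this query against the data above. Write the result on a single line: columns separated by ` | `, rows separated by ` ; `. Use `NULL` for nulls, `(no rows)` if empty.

Partition songs by genre; compute MIN(duration) within each group.
HAVING: keep groups where MIN(duration) > 316.
  classical: ids {3, 7, 8, 9} → MIN(duration)=125
  folk: ids {1, 5, 10} → MIN(duration)=103
  rock: ids {2, 4, 6, 11} → MIN(duration)=263

(no rows)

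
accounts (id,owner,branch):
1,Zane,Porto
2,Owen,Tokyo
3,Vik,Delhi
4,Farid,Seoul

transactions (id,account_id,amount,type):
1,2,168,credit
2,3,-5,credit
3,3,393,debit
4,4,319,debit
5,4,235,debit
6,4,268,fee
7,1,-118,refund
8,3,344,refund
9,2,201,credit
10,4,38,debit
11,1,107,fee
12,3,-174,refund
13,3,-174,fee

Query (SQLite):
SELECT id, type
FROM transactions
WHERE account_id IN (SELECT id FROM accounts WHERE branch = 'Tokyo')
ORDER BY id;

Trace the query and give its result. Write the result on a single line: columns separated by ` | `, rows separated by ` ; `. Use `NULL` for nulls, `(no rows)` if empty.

Inner query: accounts.id where branch = 'Tokyo'.
Outer: keep transactions rows whose account_id is in that set.
Inner query → {2}

1 | credit ; 9 | credit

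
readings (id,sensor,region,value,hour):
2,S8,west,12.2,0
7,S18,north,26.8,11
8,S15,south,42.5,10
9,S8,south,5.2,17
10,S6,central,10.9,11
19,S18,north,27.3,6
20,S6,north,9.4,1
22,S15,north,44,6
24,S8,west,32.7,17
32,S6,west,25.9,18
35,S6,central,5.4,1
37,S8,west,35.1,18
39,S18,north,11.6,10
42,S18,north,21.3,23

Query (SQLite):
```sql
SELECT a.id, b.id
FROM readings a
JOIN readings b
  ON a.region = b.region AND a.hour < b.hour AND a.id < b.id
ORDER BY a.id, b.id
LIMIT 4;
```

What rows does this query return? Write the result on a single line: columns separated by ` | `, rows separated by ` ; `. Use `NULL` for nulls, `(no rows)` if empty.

2 | 24 ; 2 | 32 ; 2 | 37 ; 7 | 42

Pairs (a,b) with same region, a.hour < b.hour, a.id < b.id.
region groups: central:{10,35} north:{7,19,20,22,39,42} south:{8,9} west:{2,24,32,37}
Ordered by (a.id, b.id); first 4.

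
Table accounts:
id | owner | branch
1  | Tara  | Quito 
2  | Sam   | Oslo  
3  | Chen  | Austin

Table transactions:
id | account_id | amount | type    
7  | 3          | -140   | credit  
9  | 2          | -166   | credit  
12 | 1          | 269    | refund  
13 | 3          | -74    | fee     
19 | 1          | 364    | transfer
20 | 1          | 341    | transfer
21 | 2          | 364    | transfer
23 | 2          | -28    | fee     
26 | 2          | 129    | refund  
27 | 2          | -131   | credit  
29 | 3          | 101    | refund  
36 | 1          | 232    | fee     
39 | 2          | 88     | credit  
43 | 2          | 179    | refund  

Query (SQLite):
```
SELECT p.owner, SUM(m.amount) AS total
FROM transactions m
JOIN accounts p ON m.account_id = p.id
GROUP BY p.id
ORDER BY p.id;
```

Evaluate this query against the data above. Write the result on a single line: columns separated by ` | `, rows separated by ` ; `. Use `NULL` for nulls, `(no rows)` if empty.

Tara | 1206 ; Sam | 435 ; Chen | -113

Join each transactions row to its accounts via account_id.
Group joined rows by accounts.id; compute SUM(m.amount) per group.
  1: ids {12, 19, 20, 36} → SUM(m.amount)=1206
  2: ids {9, 21, 23, 26, 27, 39, 43} → SUM(m.amount)=435
  3: ids {7, 13, 29} → SUM(m.amount)=-113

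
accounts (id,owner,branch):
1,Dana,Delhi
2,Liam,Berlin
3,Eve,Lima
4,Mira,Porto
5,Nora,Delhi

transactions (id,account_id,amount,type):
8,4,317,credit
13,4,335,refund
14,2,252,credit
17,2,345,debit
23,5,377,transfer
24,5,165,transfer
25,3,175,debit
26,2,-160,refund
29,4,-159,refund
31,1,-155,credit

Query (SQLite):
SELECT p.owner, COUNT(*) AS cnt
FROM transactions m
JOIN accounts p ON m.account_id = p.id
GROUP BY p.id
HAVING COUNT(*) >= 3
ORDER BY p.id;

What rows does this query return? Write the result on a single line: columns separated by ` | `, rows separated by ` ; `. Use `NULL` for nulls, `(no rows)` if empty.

Liam | 3 ; Mira | 3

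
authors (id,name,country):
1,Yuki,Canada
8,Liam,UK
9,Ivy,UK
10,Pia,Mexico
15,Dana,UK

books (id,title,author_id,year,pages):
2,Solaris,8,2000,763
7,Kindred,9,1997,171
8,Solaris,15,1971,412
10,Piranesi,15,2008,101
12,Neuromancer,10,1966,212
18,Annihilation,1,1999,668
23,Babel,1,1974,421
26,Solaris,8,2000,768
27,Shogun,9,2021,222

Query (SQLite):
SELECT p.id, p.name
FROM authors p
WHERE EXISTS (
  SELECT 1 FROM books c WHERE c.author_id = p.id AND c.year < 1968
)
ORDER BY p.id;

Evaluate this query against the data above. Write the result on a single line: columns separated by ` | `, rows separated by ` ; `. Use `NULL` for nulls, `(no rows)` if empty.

10 | Pia

For each authors row, check whether any books with matching author_id has year < 1968.
Keep rows where that is true.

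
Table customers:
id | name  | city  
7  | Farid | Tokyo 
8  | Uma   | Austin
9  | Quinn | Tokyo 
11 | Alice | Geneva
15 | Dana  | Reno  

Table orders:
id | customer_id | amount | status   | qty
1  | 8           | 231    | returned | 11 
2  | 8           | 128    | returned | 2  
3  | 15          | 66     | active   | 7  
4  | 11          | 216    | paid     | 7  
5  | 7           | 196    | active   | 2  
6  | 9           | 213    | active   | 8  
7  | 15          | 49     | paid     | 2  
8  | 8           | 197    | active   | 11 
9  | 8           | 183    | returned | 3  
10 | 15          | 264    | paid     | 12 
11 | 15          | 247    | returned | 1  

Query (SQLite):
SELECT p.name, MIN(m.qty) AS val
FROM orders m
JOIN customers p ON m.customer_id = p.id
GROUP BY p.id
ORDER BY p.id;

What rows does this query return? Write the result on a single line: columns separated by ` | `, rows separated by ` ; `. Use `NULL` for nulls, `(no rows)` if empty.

Farid | 2 ; Uma | 2 ; Quinn | 8 ; Alice | 7 ; Dana | 1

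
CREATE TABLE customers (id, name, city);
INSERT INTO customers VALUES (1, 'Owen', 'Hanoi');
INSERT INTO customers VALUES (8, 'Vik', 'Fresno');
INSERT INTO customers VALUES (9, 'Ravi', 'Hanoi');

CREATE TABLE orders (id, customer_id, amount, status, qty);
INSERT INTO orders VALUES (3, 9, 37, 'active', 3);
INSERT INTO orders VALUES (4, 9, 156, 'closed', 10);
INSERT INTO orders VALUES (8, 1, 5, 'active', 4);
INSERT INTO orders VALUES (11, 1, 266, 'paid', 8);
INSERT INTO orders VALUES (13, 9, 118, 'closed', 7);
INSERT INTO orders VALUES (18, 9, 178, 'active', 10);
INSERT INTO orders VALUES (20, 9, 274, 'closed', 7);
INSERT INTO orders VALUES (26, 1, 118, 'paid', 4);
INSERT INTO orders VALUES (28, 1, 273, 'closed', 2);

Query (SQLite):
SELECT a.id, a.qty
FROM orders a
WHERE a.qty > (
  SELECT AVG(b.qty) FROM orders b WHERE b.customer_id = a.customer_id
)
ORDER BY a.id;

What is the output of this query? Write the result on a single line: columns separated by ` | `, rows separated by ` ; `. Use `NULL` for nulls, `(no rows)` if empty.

4 | 10 ; 11 | 8 ; 18 | 10

For each orders row a, compute AVG(qty) over rows sharing a.customer_id.
Keep row a if a.qty > that per-group AVG.
  customer_id=1: AVG(qty) = 4.5
  customer_id=9: AVG(qty) = 7.4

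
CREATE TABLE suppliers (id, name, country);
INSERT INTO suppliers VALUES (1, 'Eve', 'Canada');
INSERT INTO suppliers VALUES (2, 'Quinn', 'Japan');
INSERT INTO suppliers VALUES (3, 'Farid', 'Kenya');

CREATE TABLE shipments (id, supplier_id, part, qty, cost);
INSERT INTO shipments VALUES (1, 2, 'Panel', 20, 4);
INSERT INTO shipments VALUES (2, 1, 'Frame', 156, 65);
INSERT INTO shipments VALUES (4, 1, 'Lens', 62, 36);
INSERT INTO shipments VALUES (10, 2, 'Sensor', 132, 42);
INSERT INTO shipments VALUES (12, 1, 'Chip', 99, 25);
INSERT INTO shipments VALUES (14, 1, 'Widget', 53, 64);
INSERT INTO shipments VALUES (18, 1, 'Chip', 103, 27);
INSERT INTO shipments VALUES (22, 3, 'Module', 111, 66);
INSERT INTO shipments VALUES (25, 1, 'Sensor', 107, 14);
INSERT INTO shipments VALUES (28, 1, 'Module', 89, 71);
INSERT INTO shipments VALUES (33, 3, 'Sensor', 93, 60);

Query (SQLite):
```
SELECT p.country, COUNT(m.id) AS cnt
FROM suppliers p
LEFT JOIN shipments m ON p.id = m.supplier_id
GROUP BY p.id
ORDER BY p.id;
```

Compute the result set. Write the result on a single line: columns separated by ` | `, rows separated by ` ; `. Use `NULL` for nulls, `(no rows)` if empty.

LEFT JOIN keeps every suppliers row; unmatched ones get NULL for shipments columns.
Group by suppliers.id and compute COUNT(m.id). COUNT(col) of an all-NULL group is 0.
  1: ids {2, 4, 12, 14, 18, 25, 28} → COUNT(m.id)=7
  2: ids {1, 10} → COUNT(m.id)=2
  3: ids {22, 33} → COUNT(m.id)=2

Canada | 7 ; Japan | 2 ; Kenya | 2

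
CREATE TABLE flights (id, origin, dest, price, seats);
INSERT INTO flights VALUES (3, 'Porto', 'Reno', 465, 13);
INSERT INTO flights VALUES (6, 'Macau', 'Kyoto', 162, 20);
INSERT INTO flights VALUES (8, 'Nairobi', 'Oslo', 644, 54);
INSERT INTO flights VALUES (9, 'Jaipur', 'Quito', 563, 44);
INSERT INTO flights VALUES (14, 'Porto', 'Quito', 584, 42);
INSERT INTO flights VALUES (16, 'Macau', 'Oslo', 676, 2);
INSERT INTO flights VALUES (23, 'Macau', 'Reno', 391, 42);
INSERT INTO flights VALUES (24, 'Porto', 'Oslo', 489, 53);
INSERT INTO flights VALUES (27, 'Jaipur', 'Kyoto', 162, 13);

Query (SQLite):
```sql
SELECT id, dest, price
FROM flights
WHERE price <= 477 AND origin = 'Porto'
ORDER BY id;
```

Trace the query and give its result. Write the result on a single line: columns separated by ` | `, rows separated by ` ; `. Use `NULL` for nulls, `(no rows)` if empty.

3 | Reno | 465

price <= 477: ids {3, 6, 23, 27}
origin = 'Porto': ids {3, 14, 24}
Combine with AND.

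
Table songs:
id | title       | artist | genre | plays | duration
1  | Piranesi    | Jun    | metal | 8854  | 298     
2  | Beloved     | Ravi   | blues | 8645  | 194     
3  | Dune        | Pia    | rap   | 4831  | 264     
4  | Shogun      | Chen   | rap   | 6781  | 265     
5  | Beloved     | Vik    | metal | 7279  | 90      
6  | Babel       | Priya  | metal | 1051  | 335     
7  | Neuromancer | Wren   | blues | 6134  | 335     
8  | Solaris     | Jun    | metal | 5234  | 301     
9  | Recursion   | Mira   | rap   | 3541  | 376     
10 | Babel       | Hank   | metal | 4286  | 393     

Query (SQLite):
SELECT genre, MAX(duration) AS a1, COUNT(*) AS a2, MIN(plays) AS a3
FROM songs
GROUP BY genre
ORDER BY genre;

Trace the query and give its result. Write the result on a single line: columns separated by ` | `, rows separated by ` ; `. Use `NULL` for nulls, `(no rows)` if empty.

Group songs by genre.
Per group compute: MAX(duration), COUNT(*), MIN(plays).
  blues: ids {2, 7} → MAX(duration)=335, COUNT(*)=2, MIN(plays)=6134
  metal: ids {1, 5, 6, 8, 10} → MAX(duration)=393, COUNT(*)=5, MIN(plays)=1051
  rap: ids {3, 4, 9} → MAX(duration)=376, COUNT(*)=3, MIN(plays)=3541

blues | 335 | 2 | 6134 ; metal | 393 | 5 | 1051 ; rap | 376 | 3 | 3541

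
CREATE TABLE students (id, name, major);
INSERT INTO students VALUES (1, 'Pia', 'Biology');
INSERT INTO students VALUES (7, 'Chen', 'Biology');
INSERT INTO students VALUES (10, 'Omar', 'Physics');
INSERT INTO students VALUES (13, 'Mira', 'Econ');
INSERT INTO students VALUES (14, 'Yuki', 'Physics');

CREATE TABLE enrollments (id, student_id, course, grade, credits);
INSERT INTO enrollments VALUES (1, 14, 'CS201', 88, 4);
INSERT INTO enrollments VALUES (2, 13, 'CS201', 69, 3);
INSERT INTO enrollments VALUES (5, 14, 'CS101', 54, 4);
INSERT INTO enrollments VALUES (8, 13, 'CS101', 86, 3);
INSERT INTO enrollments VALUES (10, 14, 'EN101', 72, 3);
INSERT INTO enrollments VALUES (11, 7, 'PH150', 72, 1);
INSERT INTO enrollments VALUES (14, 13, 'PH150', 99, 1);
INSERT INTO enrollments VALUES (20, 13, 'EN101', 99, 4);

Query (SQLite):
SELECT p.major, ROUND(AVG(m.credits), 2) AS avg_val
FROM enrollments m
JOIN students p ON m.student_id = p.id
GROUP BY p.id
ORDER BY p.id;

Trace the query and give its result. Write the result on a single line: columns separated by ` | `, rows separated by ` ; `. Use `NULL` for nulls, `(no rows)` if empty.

Biology | 1 ; Econ | 2.75 ; Physics | 3.67

Join each enrollments row to its students via student_id.
Group joined rows by students.id; compute ROUND(AVG(m.credits), 2) per group.
  7: ids {11} → ROUND(AVG(m.credits), 2)=1
  13: ids {2, 8, 14, 20} → ROUND(AVG(m.credits), 2)=2.75
  14: ids {1, 5, 10} → ROUND(AVG(m.credits), 2)=3.67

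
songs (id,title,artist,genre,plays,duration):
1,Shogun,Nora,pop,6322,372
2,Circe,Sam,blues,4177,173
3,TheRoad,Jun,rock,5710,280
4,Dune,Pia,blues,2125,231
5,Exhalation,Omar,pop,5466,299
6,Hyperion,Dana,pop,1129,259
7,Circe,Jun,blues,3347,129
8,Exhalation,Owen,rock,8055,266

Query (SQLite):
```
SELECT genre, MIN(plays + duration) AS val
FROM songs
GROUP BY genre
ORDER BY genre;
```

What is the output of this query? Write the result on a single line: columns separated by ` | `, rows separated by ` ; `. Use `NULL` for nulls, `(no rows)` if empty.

blues | 2356 ; pop | 1388 ; rock | 5990

For each row compute plays + duration.
Group by genre; take MIN of the expression per group.
  blues: ids {2, 4, 7} → MIN(plays + duration)=2356
  pop: ids {1, 5, 6} → MIN(plays + duration)=1388
  rock: ids {3, 8} → MIN(plays + duration)=5990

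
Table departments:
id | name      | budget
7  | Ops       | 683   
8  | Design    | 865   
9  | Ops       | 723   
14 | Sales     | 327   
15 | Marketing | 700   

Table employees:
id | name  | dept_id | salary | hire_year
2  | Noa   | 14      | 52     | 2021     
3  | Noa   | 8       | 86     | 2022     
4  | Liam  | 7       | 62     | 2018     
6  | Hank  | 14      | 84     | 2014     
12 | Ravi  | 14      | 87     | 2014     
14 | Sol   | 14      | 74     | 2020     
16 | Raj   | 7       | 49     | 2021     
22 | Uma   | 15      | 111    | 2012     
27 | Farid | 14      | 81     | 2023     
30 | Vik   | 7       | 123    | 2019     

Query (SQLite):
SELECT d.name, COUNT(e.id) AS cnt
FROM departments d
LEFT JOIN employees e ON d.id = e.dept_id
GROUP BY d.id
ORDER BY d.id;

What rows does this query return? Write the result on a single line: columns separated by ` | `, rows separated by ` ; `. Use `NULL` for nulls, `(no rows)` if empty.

LEFT JOIN keeps every departments row; unmatched ones get NULL for employees columns.
Group by departments.id and compute COUNT(e.id). COUNT(col) of an all-NULL group is 0.
  7: ids {4, 16, 30} → COUNT(e.id)=3
  8: ids {3} → COUNT(e.id)=1
  9: ids {—} → COUNT(e.id)=0
  14: ids {2, 6, 12, 14, 27} → COUNT(e.id)=5
  15: ids {22} → COUNT(e.id)=1

Ops | 3 ; Design | 1 ; Ops | 0 ; Sales | 5 ; Marketing | 1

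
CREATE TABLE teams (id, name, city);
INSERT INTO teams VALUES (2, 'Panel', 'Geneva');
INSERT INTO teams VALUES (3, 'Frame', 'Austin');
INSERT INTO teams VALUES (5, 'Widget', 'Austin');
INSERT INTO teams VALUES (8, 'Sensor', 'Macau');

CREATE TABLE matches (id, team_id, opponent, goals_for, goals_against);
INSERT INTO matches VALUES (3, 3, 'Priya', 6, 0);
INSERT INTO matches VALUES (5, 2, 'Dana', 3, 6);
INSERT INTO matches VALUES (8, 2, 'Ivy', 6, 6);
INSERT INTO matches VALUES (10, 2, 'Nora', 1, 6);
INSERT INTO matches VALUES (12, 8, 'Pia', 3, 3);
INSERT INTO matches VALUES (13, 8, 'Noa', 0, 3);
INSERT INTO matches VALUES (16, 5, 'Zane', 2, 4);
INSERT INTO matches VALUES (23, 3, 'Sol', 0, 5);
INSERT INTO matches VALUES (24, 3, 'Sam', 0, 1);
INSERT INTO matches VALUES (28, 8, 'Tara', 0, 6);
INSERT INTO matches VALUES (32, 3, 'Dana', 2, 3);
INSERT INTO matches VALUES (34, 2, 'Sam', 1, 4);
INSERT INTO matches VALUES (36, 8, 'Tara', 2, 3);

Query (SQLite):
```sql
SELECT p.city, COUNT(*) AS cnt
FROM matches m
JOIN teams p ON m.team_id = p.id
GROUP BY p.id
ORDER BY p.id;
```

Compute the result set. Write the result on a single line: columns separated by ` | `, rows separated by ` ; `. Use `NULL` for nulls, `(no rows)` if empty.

Geneva | 4 ; Austin | 4 ; Austin | 1 ; Macau | 4

Join each matches row to its teams via team_id.
Group joined rows by teams.id; compute COUNT(*) per group.
  2: ids {5, 8, 10, 34} → COUNT(*)=4
  3: ids {3, 23, 24, 32} → COUNT(*)=4
  5: ids {16} → COUNT(*)=1
  8: ids {12, 13, 28, 36} → COUNT(*)=4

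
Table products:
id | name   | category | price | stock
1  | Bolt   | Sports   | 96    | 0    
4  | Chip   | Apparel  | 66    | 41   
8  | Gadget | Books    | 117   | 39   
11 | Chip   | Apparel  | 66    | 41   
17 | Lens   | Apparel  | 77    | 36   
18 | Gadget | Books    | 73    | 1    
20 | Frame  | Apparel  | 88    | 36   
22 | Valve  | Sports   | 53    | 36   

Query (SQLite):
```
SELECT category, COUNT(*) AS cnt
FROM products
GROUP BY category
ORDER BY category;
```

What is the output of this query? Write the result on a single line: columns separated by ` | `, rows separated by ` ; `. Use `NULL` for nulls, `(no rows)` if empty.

Apparel | 4 ; Books | 2 ; Sports | 2

Partition products by category; compute COUNT(*) within each group.
  Apparel: ids {4, 11, 17, 20} → COUNT(*)=4
  Books: ids {8, 18} → COUNT(*)=2
  Sports: ids {1, 22} → COUNT(*)=2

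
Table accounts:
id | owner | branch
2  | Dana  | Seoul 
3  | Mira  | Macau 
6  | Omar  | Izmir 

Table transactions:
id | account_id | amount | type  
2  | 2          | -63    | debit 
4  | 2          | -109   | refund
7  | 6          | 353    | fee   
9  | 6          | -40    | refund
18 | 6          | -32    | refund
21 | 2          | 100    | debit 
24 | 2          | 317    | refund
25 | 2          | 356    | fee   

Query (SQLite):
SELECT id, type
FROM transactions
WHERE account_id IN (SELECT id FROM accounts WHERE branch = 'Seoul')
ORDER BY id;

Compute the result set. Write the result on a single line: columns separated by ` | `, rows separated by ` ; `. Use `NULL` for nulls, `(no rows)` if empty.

Inner query: accounts.id where branch = 'Seoul'.
Outer: keep transactions rows whose account_id is in that set.
Inner query → {2}

2 | debit ; 4 | refund ; 21 | debit ; 24 | refund ; 25 | fee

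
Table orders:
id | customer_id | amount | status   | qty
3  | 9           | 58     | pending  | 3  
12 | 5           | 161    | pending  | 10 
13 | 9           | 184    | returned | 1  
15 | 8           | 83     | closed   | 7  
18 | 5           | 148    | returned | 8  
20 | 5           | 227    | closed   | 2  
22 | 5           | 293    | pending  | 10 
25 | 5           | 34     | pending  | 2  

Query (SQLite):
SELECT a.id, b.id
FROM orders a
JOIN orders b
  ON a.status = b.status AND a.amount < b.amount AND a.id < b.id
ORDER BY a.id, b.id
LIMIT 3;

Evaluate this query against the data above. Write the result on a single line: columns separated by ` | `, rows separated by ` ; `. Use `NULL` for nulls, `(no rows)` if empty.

3 | 12 ; 3 | 22 ; 12 | 22

Pairs (a,b) with same status, a.amount < b.amount, a.id < b.id.
status groups: closed:{15,20} pending:{3,12,22,25} returned:{13,18}
Ordered by (a.id, b.id); first 3.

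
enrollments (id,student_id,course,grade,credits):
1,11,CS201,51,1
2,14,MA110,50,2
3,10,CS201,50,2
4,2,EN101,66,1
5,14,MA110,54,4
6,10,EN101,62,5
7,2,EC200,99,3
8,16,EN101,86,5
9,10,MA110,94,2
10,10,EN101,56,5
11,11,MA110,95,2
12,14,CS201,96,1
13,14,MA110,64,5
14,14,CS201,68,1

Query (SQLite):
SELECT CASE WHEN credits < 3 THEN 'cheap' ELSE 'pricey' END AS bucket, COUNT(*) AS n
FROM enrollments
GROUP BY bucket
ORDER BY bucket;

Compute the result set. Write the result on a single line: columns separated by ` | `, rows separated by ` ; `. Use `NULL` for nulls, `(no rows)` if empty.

cheap | 8 ; pricey | 6

Bucket rows by credits < 3 → 'cheap' else 'pricey'; count each bucket.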